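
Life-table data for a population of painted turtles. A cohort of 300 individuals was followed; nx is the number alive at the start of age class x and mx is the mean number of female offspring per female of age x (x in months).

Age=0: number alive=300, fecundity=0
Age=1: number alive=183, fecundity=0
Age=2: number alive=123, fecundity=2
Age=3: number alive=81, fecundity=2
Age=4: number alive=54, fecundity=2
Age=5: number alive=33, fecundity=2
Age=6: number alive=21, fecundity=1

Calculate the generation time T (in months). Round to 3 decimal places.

3.095

lx = nx/n0 = nx/300: 1, 0.61, 0.41, 0.27, 0.18, 0.11, 0.07
lx·mx: 0, 0, 0.82, 0.54, 0.36, 0.22, 0.07 → R0 = 2.01
x·lx·mx: 0, 0, 1.64, 1.62, 1.44, 1.1, 0.42 → Σ = 6.22
T = 6.22 / 2.01 = 3.094527… → 3.095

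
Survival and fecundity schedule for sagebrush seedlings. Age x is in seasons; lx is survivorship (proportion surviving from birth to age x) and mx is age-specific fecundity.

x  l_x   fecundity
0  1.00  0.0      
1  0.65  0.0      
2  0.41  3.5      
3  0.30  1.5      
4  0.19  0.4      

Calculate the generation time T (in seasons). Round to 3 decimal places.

lx·mx: 0, 0, 1.435, 0.45, 0.076 → R0 = 1.961
x·lx·mx: 0, 0, 2.87, 1.35, 0.304 → Σ = 4.524
T = 4.524 / 1.961 = 2.306986… → 2.307

2.307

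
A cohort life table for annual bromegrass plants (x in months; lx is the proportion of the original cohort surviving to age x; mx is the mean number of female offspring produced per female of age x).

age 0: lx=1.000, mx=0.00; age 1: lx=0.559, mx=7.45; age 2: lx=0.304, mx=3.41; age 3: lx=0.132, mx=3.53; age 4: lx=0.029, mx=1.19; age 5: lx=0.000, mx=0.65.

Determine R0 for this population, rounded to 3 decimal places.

5.702

lx·mx by age: 0, 4.16455, 1.03664, 0.46596, 0.03451, 0
R0 = Σ lx·mx = 5.70166 → 5.702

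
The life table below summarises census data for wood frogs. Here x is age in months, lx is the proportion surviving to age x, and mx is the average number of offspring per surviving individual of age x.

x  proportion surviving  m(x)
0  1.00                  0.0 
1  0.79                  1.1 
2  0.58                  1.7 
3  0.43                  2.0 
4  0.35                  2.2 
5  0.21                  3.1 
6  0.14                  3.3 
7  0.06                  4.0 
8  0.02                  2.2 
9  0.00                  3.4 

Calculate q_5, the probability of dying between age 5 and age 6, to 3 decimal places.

0.333

q_5 = (l_5 − l_6) / l_5 = (0.21 − 0.14) / 0.21
     = 0.07 / 0.21 = 0.333333… → 0.333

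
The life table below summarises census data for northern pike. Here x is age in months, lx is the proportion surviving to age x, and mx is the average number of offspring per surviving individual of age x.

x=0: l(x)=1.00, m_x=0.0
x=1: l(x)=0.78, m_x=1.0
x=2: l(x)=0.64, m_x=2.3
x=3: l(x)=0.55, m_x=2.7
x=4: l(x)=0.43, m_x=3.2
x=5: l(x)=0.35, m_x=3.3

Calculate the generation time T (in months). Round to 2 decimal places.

lx·mx: 0, 0.78, 1.472, 1.485, 1.376, 1.155 → R0 = 6.268
x·lx·mx: 0, 0.78, 2.944, 4.455, 5.504, 5.775 → Σ = 19.458
T = 19.458 / 6.268 = 3.10434… → 3.10

3.10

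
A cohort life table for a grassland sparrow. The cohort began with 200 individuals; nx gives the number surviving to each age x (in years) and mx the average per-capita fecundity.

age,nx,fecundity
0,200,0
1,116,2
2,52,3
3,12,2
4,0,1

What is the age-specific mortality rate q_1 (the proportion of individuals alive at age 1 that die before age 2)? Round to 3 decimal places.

lx = nx/n0 = nx/200: 1, 0.58, 0.26, 0.06, 0
q_1 = (l_1 − l_2) / l_1 = (0.58 − 0.26) / 0.58
     = 0.32 / 0.58 = 0.551724… → 0.552

0.552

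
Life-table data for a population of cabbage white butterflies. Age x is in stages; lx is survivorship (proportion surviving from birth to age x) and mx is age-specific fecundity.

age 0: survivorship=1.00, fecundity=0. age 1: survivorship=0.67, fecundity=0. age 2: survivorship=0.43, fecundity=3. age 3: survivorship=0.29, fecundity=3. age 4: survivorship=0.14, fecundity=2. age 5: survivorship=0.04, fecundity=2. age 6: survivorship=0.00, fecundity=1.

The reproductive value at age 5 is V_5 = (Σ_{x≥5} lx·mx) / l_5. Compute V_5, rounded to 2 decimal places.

lx·mx for x ≥ 5: 0.08, 0 → sum = 0.08
V_5 = 0.08 / l_5 = 0.08 / 0.04 = 2 → 2.00

2.00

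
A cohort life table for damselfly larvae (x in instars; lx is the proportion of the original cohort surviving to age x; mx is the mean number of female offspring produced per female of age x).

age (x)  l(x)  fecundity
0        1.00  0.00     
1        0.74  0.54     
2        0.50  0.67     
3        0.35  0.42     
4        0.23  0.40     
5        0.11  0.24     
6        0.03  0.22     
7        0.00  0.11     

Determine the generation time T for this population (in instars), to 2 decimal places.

2.04

lx·mx: 0, 0.3996, 0.335, 0.147, 0.092, 0.0264, 0.0066, 0 → R0 = 1.0066
x·lx·mx: 0, 0.3996, 0.67, 0.441, 0.368, 0.132, 0.0396, 0 → Σ = 2.0502
T = 2.0502 / 1.0066 = 2.036757… → 2.04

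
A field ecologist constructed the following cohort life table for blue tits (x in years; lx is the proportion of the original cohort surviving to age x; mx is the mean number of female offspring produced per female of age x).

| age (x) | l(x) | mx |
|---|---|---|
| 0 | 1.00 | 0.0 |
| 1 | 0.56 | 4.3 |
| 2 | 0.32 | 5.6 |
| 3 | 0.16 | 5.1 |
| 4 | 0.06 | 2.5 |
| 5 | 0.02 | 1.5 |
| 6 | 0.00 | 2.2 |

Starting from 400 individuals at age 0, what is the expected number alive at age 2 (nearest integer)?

128

Expected survivors = N0 · l_2 = 400 × 0.32 = 128 → 128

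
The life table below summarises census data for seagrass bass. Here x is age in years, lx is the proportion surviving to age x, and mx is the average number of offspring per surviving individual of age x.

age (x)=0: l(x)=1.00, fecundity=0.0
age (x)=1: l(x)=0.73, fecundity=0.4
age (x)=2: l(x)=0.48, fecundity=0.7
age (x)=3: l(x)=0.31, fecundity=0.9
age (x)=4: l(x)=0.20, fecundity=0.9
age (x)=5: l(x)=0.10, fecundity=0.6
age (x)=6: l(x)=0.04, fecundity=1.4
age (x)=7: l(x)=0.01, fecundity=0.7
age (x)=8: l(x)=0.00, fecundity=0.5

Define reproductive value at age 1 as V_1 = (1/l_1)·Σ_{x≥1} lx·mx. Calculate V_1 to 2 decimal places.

1.66

lx·mx for x ≥ 1: 0.292, 0.336, 0.279, 0.18, 0.06, 0.056, 0.007, 0 → sum = 1.21
V_1 = 1.21 / l_1 = 1.21 / 0.73 = 1.657534… → 1.66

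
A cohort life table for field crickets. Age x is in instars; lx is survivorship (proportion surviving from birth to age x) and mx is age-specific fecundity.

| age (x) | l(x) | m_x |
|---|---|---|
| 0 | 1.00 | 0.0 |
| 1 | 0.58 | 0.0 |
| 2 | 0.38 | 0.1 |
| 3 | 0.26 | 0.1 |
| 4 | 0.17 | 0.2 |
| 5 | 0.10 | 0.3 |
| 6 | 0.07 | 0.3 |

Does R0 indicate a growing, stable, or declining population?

declining

R0 = Σ lx·mx = 0 + 0 + 0.038 + 0.026 + 0.034 + 0.03 + 0.021 = 0.149
R0 < 1, so the population is declining.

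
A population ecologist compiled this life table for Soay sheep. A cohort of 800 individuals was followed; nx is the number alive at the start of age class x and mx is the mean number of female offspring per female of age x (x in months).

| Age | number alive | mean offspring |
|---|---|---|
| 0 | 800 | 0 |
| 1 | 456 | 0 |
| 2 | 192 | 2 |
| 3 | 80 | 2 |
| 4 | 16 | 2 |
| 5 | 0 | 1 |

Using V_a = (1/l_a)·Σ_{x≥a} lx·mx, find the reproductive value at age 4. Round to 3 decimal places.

2.000

lx = nx/n0 = nx/800: 1, 0.57, 0.24, 0.1, 0.02, 0
lx·mx for x ≥ 4: 0.04, 0 → sum = 0.04
V_4 = 0.04 / l_4 = 0.04 / 0.02 = 2 → 2.000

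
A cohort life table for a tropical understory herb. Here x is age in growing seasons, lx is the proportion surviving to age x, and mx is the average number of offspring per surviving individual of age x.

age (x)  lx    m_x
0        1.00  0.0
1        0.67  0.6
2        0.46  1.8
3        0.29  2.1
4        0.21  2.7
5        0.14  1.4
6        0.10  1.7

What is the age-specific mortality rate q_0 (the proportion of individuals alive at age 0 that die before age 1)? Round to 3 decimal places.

0.330

q_0 = (l_0 − l_1) / l_0 = (1 − 0.67) / 1
     = 0.33 / 1 = 0.33 → 0.330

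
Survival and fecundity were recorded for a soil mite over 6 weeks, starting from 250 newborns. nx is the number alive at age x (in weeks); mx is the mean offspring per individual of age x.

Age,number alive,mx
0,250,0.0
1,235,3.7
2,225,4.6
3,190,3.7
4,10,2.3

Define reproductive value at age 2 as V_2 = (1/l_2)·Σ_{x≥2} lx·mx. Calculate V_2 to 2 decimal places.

lx = nx/n0 = nx/250: 1, 0.94, 0.9, 0.76, 0.04
lx·mx for x ≥ 2: 4.14, 2.812, 0.092 → sum = 7.044
V_2 = 7.044 / l_2 = 7.044 / 0.9 = 7.826667… → 7.83

7.83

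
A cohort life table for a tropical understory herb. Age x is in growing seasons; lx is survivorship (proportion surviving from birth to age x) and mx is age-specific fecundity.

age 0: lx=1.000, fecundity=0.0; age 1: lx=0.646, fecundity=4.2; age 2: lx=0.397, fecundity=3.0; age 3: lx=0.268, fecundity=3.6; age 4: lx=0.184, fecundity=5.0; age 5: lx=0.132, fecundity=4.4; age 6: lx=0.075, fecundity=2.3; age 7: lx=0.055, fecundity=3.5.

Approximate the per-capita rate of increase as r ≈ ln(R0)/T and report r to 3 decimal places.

0.758

R0 = Σ lx·mx = 0 + 2.7132 + 1.191 + 0.9648 + 0.92 + 0.5808 + 0.1725 + 0.1925 = 6.7348
Σ x·lx·mx = 16.9561; T = 16.9561/6.7348 = 2.51768…
r ≈ ln(R0)/T = ln(6.7348)/2.51768… = 0.75756… → 0.758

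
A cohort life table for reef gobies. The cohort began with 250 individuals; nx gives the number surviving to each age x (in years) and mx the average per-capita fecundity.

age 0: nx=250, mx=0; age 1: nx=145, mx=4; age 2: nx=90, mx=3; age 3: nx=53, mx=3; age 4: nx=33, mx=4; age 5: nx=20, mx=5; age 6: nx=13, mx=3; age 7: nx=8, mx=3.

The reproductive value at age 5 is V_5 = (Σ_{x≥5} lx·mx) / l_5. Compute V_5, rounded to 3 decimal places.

8.150

lx = nx/n0 = nx/250: 1, 0.58, 0.36, 0.212, 0.132, 0.08, 0.052, 0.032
lx·mx for x ≥ 5: 0.4, 0.156, 0.096 → sum = 0.652
V_5 = 0.652 / l_5 = 0.652 / 0.08 = 8.15 → 8.150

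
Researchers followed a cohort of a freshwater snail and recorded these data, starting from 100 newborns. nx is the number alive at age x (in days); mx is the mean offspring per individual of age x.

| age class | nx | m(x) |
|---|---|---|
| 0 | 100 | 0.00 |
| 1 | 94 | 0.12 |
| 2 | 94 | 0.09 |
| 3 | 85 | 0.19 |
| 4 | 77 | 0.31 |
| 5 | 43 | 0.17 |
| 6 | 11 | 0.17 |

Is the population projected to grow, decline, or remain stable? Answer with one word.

declining

lx = nx/n0 = nx/100: 1, 0.94, 0.94, 0.85, 0.77, 0.43, 0.11
R0 = Σ lx·mx = 0 + 0.1128 + 0.0846 + 0.1615 + 0.2387 + 0.0731 + 0.0187 = 0.6894
R0 < 1, so the population is declining.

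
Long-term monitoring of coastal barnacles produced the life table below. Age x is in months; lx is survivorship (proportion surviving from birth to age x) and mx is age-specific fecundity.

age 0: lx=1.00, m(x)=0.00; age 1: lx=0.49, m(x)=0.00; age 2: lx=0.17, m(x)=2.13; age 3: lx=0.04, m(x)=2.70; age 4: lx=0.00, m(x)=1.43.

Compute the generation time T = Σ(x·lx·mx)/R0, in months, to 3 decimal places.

2.230

lx·mx: 0, 0, 0.3621, 0.108, 0 → R0 = 0.4701
x·lx·mx: 0, 0, 0.7242, 0.324, 0 → Σ = 1.0482
T = 1.0482 / 0.4701 = 2.229738… → 2.230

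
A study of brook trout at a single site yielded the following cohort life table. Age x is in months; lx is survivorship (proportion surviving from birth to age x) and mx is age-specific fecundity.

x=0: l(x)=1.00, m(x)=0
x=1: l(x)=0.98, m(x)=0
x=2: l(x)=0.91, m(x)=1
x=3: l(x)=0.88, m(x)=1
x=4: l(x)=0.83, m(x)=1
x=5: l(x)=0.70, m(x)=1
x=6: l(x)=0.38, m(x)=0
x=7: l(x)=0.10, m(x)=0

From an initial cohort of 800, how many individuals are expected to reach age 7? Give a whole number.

80

Expected survivors = N0 · l_7 = 800 × 0.10 = 80 → 80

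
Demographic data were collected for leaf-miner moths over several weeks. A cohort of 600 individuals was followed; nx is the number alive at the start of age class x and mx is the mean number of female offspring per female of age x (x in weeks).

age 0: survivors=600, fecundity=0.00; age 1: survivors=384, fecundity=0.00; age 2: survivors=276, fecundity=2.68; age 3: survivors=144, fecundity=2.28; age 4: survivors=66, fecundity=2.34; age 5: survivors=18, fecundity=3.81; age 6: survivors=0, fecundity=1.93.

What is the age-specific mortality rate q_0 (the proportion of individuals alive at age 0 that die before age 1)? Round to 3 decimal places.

lx = nx/n0 = nx/600: 1, 0.64, 0.46, 0.24, 0.11, 0.03, 0
q_0 = (l_0 − l_1) / l_0 = (1 − 0.64) / 1
     = 0.36 / 1 = 0.36 → 0.360

0.360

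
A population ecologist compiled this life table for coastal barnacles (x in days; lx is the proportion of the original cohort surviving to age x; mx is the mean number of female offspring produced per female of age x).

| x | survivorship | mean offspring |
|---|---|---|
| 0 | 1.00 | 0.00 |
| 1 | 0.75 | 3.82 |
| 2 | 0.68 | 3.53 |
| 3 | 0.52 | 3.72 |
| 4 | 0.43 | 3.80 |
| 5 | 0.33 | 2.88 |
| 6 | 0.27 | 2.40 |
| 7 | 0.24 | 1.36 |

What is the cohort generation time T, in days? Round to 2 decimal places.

2.87

lx·mx: 0, 2.865, 2.4004, 1.9344, 1.634, 0.9504, 0.648, 0.3264 → R0 = 10.7586
x·lx·mx: 0, 2.865, 4.8008, 5.8032, 6.536, 4.752, 3.888, 2.2848 → Σ = 30.9298
T = 30.9298 / 10.7586 = 2.874891… → 2.87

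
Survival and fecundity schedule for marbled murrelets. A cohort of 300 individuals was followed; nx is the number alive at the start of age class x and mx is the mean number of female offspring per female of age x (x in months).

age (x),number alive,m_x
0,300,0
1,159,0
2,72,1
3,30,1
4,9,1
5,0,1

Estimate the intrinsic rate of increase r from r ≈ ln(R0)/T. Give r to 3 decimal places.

-0.409

lx = nx/n0 = nx/300: 1, 0.53, 0.24, 0.1, 0.03, 0
R0 = Σ lx·mx = 0 + 0 + 0.24 + 0.1 + 0.03 + 0 = 0.37
Σ x·lx·mx = 0.9; T = 0.9/0.37 = 2.43243…
r ≈ ln(R0)/T = ln(0.37)/2.43243… = -0.40875… → -0.409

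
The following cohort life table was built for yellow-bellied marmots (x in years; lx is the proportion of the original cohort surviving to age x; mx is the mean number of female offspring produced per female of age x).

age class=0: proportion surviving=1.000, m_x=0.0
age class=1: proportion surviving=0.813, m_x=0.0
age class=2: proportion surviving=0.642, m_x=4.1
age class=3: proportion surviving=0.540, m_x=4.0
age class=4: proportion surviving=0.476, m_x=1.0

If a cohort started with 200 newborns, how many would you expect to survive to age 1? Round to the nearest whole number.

163

Expected survivors = N0 · l_1 = 200 × 0.813 = 162.6 → 163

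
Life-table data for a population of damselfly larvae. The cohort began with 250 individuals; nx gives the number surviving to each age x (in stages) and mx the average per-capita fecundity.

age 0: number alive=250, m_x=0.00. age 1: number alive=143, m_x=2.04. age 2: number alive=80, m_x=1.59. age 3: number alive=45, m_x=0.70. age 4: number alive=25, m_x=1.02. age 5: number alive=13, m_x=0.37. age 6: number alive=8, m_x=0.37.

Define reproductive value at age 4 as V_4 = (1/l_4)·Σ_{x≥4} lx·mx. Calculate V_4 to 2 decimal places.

lx = nx/n0 = nx/250: 1, 0.572, 0.32, 0.18, 0.1, 0.052, 0.032
lx·mx for x ≥ 4: 0.102, 0.01924, 0.01184 → sum = 0.13308
V_4 = 0.13308 / l_4 = 0.13308 / 0.1 = 1.3308 → 1.33

1.33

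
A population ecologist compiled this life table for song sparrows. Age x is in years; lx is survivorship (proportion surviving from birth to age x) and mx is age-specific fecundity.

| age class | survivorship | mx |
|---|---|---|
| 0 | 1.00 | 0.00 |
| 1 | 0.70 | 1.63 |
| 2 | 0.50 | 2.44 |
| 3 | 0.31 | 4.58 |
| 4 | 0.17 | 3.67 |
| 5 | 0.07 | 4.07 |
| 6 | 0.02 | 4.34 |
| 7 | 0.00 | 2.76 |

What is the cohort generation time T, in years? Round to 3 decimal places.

2.571

lx·mx: 0, 1.141, 1.22, 1.4198, 0.6239, 0.2849, 0.0868, 0 → R0 = 4.7764
x·lx·mx: 0, 1.141, 2.44, 4.2594, 2.4956, 1.4245, 0.5208, 0 → Σ = 12.2813
T = 12.2813 / 4.7764 = 2.571246… → 2.571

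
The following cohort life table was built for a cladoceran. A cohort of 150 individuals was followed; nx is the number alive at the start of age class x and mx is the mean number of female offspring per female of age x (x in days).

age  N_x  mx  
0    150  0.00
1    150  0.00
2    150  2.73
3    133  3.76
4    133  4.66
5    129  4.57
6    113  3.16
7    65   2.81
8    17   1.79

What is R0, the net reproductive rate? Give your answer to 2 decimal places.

lx = nx/n0 = nx/150: 1, 1, 1, 0.88667…, 0.88667…, 0.86, 0.75333…, 0.43333…, 0.11333…
lx·mx by age: 0, 0, 2.73, 3.333867…, 4.131867…, 3.9302, 2.380533…, 1.217667…, 0.202867…
R0 = Σ lx·mx = 17.927… → 17.93

17.93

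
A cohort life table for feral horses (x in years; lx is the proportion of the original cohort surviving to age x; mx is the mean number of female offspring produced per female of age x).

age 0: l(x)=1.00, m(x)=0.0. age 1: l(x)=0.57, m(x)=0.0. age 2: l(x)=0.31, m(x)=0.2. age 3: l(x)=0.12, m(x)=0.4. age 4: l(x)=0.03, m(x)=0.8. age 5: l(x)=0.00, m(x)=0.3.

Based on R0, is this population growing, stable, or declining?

R0 = Σ lx·mx = 0 + 0 + 0.062 + 0.048 + 0.024 + 0 = 0.134
R0 < 1, so the population is declining.

declining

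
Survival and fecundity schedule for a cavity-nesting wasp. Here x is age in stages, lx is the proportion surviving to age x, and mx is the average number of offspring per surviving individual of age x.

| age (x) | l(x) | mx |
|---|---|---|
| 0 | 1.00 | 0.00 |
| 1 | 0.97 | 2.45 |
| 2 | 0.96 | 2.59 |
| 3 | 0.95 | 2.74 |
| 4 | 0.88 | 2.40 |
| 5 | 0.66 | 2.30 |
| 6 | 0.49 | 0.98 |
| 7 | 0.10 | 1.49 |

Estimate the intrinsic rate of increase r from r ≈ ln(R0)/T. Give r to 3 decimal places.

0.822

R0 = Σ lx·mx = 0 + 2.3765 + 2.4864 + 2.603 + 2.112 + 1.518 + 0.4802 + 0.149 = 11.7251
Σ x·lx·mx = 35.1205; T = 35.1205/11.7251 = 2.99533…
r ≈ ln(R0)/T = ln(11.7251)/2.99533… = 0.82186… → 0.822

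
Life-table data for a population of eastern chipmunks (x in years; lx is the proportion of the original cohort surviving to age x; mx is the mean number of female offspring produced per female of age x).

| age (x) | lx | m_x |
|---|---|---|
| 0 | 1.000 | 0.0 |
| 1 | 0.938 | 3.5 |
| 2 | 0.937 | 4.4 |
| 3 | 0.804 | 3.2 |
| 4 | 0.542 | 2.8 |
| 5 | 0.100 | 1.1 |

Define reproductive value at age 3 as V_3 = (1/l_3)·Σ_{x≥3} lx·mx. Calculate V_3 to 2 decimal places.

5.22

lx·mx for x ≥ 3: 2.5728, 1.5176, 0.11 → sum = 4.2004
V_3 = 4.2004 / l_3 = 4.2004 / 0.804 = 5.224378… → 5.22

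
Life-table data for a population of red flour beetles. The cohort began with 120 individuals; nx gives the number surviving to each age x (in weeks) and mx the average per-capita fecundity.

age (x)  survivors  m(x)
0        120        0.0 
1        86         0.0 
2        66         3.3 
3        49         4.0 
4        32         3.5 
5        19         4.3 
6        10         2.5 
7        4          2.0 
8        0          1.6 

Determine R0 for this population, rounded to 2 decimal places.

5.34

lx = nx/n0 = nx/120: 1, 0.71667…, 0.55, 0.40833…, 0.26667…, 0.15833…, 0.08333…, 0.03333…, 0
lx·mx by age: 0, 0, 1.815, 1.633333…, 0.933333…, 0.680833…, 0.208333…, 0.066667…, 0
R0 = Σ lx·mx = 5.3375… → 5.34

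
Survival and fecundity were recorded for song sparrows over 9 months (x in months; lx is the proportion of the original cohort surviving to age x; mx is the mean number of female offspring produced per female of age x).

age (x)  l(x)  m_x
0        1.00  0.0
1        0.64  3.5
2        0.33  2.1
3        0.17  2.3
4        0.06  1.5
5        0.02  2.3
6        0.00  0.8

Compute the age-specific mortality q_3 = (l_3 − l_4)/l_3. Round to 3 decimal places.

0.647

q_3 = (l_3 − l_4) / l_3 = (0.17 − 0.06) / 0.17
     = 0.11 / 0.17 = 0.647059… → 0.647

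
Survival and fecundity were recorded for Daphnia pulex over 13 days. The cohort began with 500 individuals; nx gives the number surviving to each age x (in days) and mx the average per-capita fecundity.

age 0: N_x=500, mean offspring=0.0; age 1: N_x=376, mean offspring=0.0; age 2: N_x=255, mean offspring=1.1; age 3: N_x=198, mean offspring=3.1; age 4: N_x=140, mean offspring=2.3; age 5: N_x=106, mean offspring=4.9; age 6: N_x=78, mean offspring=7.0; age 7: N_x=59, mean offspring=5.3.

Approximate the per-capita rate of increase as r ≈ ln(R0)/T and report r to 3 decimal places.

0.363

lx = nx/n0 = nx/500: 1, 0.752, 0.51, 0.396, 0.28, 0.212, 0.156, 0.118
R0 = Σ lx·mx = 0 + 0 + 0.561 + 1.2276 + 0.644 + 1.0388 + 1.092 + 0.6254 = 5.1888
Σ x·lx·mx = 23.5046; T = 23.5046/5.1888 = 4.52987…
r ≈ ln(R0)/T = ln(5.1888)/4.52987… = 0.36348… → 0.363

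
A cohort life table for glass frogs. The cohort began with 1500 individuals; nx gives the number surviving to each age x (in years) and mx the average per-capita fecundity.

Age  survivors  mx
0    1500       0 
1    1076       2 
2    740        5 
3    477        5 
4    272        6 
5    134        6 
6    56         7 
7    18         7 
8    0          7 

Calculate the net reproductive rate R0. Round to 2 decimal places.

7.46

lx = nx/n0 = nx/1500: 1, 0.71733…, 0.49333…, 0.318, 0.18133…, 0.08933…, 0.03733…, 0.012, 0
lx·mx by age: 0, 1.434667…, 2.466667…, 1.59, 1.088…, 0.536…, 0.261333…, 0.084, 0
R0 = Σ lx·mx = 7.460667… → 7.46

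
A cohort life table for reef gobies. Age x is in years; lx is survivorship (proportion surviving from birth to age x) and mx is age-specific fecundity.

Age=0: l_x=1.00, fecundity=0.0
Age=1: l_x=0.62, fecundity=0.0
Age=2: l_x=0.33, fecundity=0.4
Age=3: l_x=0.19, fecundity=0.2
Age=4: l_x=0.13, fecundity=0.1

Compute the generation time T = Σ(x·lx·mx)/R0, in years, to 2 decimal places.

lx·mx: 0, 0, 0.132, 0.038, 0.013 → R0 = 0.183
x·lx·mx: 0, 0, 0.264, 0.114, 0.052 → Σ = 0.43
T = 0.43 / 0.183 = 2.349727… → 2.35

2.35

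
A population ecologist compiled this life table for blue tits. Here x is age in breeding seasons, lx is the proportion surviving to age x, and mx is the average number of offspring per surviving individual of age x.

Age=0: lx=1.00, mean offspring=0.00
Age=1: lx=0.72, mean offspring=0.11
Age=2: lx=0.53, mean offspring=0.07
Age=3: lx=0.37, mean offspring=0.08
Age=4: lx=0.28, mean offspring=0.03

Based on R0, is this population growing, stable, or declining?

declining

R0 = Σ lx·mx = 0 + 0.0792 + 0.0371 + 0.0296 + 0.0084 = 0.1543
R0 < 1, so the population is declining.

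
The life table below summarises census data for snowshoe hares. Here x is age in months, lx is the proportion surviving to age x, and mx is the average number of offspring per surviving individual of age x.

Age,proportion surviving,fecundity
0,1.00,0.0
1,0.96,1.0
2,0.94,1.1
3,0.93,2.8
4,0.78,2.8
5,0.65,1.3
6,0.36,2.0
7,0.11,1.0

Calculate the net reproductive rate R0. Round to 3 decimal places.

8.457

lx·mx by age: 0, 0.96, 1.034, 2.604, 2.184, 0.845, 0.72, 0.11
R0 = Σ lx·mx = 8.457 → 8.457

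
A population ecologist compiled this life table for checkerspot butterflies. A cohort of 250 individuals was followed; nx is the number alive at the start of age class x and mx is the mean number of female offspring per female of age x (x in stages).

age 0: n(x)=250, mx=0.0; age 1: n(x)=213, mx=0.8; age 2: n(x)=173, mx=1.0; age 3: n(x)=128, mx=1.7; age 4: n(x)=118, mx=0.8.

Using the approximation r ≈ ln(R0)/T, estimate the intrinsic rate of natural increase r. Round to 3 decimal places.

lx = nx/n0 = nx/250: 1, 0.852, 0.692, 0.512, 0.472
R0 = Σ lx·mx = 0 + 0.6816 + 0.692 + 0.8704 + 0.3776 = 2.6216
Σ x·lx·mx = 6.1872; T = 6.1872/2.6216 = 2.36009…
r ≈ ln(R0)/T = ln(2.6216)/2.36009… = 0.40837… → 0.408

0.408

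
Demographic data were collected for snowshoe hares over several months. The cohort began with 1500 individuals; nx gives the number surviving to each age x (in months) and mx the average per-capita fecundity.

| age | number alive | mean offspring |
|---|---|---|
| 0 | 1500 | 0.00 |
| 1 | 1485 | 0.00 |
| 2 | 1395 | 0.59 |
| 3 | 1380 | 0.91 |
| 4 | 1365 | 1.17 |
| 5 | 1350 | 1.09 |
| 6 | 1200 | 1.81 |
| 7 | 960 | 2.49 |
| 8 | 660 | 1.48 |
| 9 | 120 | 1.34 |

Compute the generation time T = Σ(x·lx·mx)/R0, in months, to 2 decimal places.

lx = nx/n0 = nx/1500: 1, 0.99, 0.93, 0.92, 0.91, 0.9, 0.8, 0.64, 0.44, 0.08
lx·mx: 0, 0, 0.5487, 0.8372, 1.0647, 0.981, 1.448, 1.5936, 0.6512, 0.1072 → R0 = 7.2316
x·lx·mx: 0, 0, 1.0974, 2.5116, 4.2588, 4.905, 8.688, 11.1552, 5.2096, 0.9648 → Σ = 38.7904
T = 38.7904 / 7.2316 = 5.364013… → 5.36

5.36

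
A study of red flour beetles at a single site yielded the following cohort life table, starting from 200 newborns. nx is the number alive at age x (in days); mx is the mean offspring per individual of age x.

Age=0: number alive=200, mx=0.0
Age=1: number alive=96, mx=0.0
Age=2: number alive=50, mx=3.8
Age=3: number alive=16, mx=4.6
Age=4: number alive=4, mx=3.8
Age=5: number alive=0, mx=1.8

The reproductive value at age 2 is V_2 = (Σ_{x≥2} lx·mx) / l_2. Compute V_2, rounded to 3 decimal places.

5.576

lx = nx/n0 = nx/200: 1, 0.48, 0.25, 0.08, 0.02, 0
lx·mx for x ≥ 2: 0.95, 0.368, 0.076, 0 → sum = 1.394
V_2 = 1.394 / l_2 = 1.394 / 0.25 = 5.576 → 5.576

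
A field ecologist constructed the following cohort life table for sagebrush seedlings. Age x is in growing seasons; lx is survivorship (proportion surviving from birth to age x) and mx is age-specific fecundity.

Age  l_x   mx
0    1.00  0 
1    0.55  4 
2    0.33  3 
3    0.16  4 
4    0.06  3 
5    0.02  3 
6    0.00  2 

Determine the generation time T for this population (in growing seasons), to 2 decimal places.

lx·mx: 0, 2.2, 0.99, 0.64, 0.18, 0.06, 0 → R0 = 4.07
x·lx·mx: 0, 2.2, 1.98, 1.92, 0.72, 0.3, 0 → Σ = 7.12
T = 7.12 / 4.07 = 1.749386… → 1.75

1.75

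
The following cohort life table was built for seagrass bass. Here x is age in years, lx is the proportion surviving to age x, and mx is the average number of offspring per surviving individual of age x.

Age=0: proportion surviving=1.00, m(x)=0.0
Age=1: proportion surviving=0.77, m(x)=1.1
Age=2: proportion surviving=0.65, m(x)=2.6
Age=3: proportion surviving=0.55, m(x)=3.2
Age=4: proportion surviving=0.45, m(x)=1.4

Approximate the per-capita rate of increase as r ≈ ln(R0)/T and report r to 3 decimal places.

R0 = Σ lx·mx = 0 + 0.847 + 1.69 + 1.76 + 0.63 = 4.927
Σ x·lx·mx = 12.027; T = 12.027/4.927 = 2.44104…
r ≈ ln(R0)/T = ln(4.927)/2.44104… = 0.6533… → 0.653

0.653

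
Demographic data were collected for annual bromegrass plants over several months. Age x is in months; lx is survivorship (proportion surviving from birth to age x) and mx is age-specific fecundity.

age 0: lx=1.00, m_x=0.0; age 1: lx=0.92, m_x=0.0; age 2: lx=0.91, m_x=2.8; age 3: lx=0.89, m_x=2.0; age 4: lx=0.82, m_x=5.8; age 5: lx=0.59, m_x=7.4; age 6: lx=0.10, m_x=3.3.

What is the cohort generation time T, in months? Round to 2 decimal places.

3.87

lx·mx: 0, 0, 2.548, 1.78, 4.756, 4.366, 0.33 → R0 = 13.78
x·lx·mx: 0, 0, 5.096, 5.34, 19.024, 21.83, 1.98 → Σ = 53.27
T = 53.27 / 13.78 = 3.865747… → 3.87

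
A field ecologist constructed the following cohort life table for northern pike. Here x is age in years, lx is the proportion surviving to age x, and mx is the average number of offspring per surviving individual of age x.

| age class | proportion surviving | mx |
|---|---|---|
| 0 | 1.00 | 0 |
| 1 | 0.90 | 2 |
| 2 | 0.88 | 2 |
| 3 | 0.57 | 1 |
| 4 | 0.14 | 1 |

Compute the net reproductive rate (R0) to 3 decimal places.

4.270

lx·mx by age: 0, 1.8, 1.76, 0.57, 0.14
R0 = Σ lx·mx = 4.27 → 4.270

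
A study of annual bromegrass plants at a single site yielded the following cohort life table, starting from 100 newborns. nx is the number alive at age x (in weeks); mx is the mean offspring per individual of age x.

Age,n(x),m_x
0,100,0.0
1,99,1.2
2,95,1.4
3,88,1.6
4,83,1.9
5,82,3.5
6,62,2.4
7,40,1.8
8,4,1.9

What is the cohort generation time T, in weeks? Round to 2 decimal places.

4.06

lx = nx/n0 = nx/100: 1, 0.99, 0.95, 0.88, 0.83, 0.82, 0.62, 0.4, 0.04
lx·mx: 0, 1.188, 1.33, 1.408, 1.577, 2.87, 1.488, 0.72, 0.076 → R0 = 10.657
x·lx·mx: 0, 1.188, 2.66, 4.224, 6.308, 14.35, 8.928, 5.04, 0.608 → Σ = 43.306
T = 43.306 / 10.657 = 4.06362… → 4.06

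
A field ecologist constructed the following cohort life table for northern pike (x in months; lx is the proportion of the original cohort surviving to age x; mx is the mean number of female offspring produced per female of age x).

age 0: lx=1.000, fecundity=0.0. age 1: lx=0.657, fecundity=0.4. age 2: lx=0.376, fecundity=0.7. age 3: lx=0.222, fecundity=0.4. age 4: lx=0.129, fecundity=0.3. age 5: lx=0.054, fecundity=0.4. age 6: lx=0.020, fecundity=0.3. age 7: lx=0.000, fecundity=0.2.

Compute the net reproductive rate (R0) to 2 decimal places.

lx·mx by age: 0, 0.2628, 0.2632, 0.0888, 0.0387, 0.0216, 0.006, 0
R0 = Σ lx·mx = 0.6811 → 0.68

0.68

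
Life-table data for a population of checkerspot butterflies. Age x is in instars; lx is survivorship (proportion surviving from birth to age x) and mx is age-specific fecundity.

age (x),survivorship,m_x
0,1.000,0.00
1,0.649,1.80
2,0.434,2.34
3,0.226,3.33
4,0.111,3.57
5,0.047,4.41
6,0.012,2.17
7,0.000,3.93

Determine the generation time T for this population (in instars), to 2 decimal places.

2.31

lx·mx: 0, 1.1682, 1.01556, 0.75258, 0.39627, 0.20727, 0.02604, 0 → R0 = 3.56592
x·lx·mx: 0, 1.1682, 2.03112, 2.25774, 1.58508, 1.03635, 0.15624, 0 → Σ = 8.23473
T = 8.23473 / 3.56592 = 2.309286… → 2.31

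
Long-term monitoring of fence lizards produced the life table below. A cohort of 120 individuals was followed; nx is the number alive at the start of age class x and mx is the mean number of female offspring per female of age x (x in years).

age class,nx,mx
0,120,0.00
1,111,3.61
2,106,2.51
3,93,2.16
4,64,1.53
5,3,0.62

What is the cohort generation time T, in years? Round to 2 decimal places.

2.00

lx = nx/n0 = nx/120: 1, 0.925, 0.88333…, 0.775, 0.53333…, 0.025
lx·mx: 0, 3.33925, 2.217167…, 1.674, 0.816…, 0.0155 → R0 = 8.061917…
x·lx·mx: 0, 3.33925, 4.434333…, 5.022, 3.264…, 0.0775 → Σ = 16.137083…
T = 16.137083… / 8.061917… = 2.001644… → 2.00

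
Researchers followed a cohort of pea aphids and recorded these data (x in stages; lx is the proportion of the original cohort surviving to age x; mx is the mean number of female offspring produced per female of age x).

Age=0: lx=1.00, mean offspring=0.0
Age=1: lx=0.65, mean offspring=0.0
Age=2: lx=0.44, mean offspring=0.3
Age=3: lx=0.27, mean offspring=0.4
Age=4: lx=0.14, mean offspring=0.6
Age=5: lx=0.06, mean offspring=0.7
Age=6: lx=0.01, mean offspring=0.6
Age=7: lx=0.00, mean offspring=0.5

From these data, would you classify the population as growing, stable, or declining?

declining

R0 = Σ lx·mx = 0 + 0 + 0.132 + 0.108 + 0.084 + 0.042 + 0.006 + 0 = 0.372
R0 < 1, so the population is declining.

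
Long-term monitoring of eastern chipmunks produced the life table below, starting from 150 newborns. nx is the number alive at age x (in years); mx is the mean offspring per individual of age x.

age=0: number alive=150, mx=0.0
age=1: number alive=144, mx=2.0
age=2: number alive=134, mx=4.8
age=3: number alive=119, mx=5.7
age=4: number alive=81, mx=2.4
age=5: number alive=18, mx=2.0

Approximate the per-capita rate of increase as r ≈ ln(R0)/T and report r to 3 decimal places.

1.010

lx = nx/n0 = nx/150: 1, 0.96, 0.89333…, 0.79333…, 0.54, 0.12
R0 = Σ lx·mx = 0 + 1.92 + 4.288… + 4.522… + 1.296 + 0.24 = 12.266…
Σ x·lx·mx = 30.446…; T = 30.446…/12.266… = 2.48215…
r ≈ ln(R0)/T = ln(12.266…)/2.48215… = 1.00995… → 1.010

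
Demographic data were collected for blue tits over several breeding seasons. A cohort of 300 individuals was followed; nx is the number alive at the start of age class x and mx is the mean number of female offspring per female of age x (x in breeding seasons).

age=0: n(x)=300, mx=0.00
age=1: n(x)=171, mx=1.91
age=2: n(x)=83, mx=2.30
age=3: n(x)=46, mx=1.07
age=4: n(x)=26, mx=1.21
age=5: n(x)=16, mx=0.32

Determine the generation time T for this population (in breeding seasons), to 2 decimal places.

1.67

lx = nx/n0 = nx/300: 1, 0.57, 0.27667…, 0.15333…, 0.08667…, 0.05333…
lx·mx: 0, 1.0887, 0.636333…, 0.164067…, 0.104867…, 0.017067… → R0 = 2.011033…
x·lx·mx: 0, 1.0887, 1.272667…, 0.4922…, 0.419467…, 0.085333… → Σ = 3.358367…
T = 3.358367… / 2.011033… = 1.669971… → 1.67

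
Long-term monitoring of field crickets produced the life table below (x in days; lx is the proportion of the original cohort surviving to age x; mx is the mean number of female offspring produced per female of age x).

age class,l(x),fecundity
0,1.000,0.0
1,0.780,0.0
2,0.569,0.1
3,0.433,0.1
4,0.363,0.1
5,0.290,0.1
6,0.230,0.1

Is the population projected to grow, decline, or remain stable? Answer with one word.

R0 = Σ lx·mx = 0 + 0 + 0.0569 + 0.0433 + 0.0363 + 0.029 + 0.023 = 0.1885
R0 < 1, so the population is declining.

declining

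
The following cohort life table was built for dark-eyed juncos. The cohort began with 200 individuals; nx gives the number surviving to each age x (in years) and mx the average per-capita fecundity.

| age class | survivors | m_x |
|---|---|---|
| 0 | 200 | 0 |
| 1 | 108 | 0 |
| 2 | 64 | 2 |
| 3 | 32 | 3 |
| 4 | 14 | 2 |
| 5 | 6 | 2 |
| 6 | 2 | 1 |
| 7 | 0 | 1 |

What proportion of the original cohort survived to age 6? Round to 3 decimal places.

0.010

l_6 = n_6/n_0 = 2/200 = 0.01 → 0.010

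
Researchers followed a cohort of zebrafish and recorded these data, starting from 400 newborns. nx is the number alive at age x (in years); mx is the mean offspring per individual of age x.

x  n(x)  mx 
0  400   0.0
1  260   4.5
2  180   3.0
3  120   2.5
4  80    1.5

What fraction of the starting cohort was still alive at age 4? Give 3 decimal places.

l_4 = n_4/n_0 = 80/400 = 0.2 → 0.200

0.200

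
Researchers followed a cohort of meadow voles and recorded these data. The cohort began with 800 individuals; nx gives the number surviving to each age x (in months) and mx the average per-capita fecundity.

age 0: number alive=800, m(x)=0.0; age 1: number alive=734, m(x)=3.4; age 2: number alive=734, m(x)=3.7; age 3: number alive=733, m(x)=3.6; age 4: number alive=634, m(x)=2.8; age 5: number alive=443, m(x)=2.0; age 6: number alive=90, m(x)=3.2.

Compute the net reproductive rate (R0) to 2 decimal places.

13.50

lx = nx/n0 = nx/800: 1, 0.9175, 0.9175, 0.91625, 0.7925, 0.55375, 0.1125
lx·mx by age: 0, 3.1195, 3.39475, 3.2985, 2.219, 1.1075, 0.36
R0 = Σ lx·mx = 13.49925 → 13.50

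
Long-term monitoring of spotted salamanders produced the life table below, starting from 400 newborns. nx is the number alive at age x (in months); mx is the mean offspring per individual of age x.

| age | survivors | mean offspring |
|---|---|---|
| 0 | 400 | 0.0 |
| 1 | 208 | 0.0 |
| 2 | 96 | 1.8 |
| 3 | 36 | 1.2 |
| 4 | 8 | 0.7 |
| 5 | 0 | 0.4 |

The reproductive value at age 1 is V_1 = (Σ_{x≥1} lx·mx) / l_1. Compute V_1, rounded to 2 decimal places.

lx = nx/n0 = nx/400: 1, 0.52, 0.24, 0.09, 0.02, 0
lx·mx for x ≥ 1: 0, 0.432, 0.108, 0.014, 0 → sum = 0.554
V_1 = 0.554 / l_1 = 0.554 / 0.52 = 1.065385… → 1.07

1.07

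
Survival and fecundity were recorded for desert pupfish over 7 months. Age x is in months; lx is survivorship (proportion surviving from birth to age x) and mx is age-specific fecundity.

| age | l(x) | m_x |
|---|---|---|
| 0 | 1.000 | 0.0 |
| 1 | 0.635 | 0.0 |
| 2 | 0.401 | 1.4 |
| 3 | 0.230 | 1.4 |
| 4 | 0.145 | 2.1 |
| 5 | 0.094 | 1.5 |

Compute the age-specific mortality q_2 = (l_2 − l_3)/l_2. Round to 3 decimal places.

q_2 = (l_2 − l_3) / l_2 = (0.401 − 0.23) / 0.401
     = 0.171 / 0.401 = 0.426434… → 0.426

0.426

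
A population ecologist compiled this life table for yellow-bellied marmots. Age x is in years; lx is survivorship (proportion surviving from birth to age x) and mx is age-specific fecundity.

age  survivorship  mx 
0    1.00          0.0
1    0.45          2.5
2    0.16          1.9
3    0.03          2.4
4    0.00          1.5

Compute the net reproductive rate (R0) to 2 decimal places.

lx·mx by age: 0, 1.125, 0.304, 0.072, 0
R0 = Σ lx·mx = 1.501 → 1.50

1.50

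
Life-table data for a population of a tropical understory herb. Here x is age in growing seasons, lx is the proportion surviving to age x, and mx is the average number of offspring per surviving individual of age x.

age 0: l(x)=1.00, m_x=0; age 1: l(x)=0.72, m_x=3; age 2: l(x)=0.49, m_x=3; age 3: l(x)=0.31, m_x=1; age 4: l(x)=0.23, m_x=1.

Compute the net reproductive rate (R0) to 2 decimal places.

lx·mx by age: 0, 2.16, 1.47, 0.31, 0.23
R0 = Σ lx·mx = 4.17 → 4.17

4.17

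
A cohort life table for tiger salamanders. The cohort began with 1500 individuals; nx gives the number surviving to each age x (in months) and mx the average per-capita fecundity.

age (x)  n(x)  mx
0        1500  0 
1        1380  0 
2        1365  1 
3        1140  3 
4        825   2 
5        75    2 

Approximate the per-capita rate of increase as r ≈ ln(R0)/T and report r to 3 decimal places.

lx = nx/n0 = nx/1500: 1, 0.92, 0.91, 0.76, 0.55, 0.05
R0 = Σ lx·mx = 0 + 0 + 0.91 + 2.28 + 1.1 + 0.1 = 4.39
Σ x·lx·mx = 13.56; T = 13.56/4.39 = 3.08884…
r ≈ ln(R0)/T = ln(4.39)/3.08884… = 0.47893… → 0.479

0.479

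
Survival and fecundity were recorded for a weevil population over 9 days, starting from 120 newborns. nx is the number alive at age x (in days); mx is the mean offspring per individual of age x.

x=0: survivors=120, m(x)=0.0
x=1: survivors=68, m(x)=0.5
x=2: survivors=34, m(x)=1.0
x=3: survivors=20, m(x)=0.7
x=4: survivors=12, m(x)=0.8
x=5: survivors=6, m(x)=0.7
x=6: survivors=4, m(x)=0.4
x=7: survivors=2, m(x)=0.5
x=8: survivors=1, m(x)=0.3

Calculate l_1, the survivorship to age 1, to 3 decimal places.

0.567

l_1 = n_1/n_0 = 68/120 = 0.566667… → 0.567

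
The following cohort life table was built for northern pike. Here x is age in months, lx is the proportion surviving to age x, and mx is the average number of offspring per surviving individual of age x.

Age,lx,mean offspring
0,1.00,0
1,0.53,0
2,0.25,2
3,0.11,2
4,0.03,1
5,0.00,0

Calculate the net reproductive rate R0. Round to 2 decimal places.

0.75

lx·mx by age: 0, 0, 0.5, 0.22, 0.03, 0
R0 = Σ lx·mx = 0.75 → 0.75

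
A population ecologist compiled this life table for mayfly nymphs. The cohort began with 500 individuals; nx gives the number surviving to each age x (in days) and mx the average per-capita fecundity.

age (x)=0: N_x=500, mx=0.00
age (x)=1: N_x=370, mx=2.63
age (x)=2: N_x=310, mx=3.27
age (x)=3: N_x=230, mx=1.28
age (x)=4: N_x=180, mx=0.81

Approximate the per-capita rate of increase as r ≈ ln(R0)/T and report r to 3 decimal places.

lx = nx/n0 = nx/500: 1, 0.74, 0.62, 0.46, 0.36
R0 = Σ lx·mx = 0 + 1.9462 + 2.0274 + 0.5888 + 0.2916 = 4.854
Σ x·lx·mx = 8.9338; T = 8.9338/4.854 = 1.8405…
r ≈ ln(R0)/T = ln(4.854)/1.8405… = 0.85835… → 0.858

0.858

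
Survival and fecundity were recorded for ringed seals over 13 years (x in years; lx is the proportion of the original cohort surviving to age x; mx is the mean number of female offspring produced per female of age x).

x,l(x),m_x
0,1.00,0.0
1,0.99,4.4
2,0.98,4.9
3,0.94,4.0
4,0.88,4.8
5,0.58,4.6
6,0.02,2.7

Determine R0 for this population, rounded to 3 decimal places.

lx·mx by age: 0, 4.356, 4.802, 3.76, 4.224, 2.668, 0.054
R0 = Σ lx·mx = 19.864 → 19.864

19.864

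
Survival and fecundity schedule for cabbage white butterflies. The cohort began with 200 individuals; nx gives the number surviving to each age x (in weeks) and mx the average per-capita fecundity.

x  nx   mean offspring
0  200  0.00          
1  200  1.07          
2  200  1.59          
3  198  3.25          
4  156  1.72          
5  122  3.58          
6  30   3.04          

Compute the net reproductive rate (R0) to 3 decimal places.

9.859

lx = nx/n0 = nx/200: 1, 1, 1, 0.99, 0.78, 0.61, 0.15
lx·mx by age: 0, 1.07, 1.59, 3.2175, 1.3416, 2.1838, 0.456
R0 = Σ lx·mx = 9.8589 → 9.859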